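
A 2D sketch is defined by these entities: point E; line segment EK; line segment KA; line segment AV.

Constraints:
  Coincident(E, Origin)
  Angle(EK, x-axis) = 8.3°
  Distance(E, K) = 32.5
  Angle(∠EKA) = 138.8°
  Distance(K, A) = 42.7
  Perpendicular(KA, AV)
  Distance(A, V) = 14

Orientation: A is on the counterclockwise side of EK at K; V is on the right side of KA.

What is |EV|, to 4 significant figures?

75.92

E is at the origin; EK runs at 8.3° with length 32.5, so K = 32.5·(cos 8.3°, sin 8.3°) = (32.16, 4.692). ∠EKA = 138.8°, so KA runs at 8.3° + (180° − 138.8°) = 49.50° from the x-axis; with |KA| = 42.7, A = K + 42.7·(cos 49.50°, sin 49.50°) = (59.89, 37.16). The perpendicularity gives AV at right angles to KA; with |AV| = 14.0 on the right of KA, V = A + 14.0·(0.7604, -0.6494) = (70.54, 28.07). Then |EV| = |V − E| = 75.92.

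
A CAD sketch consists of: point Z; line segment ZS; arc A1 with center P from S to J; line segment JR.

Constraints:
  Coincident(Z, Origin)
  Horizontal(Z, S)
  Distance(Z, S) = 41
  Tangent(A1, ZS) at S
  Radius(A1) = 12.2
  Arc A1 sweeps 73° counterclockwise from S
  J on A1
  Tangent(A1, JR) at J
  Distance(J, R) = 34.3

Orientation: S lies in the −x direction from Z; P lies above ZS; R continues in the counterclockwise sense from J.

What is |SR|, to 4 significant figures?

46.77

Z is at the origin; ZS is horizontal with |ZS| = 41.0 and S on the −x side, so S = (-41.00, 0.000). A1 meets ZS tangentially, so PS is at right angles to ZS, so P = S + (0, 12.2) = (-41.00, 12.20). On A1, S sits at bearing -90° from P; a 73° counterclockwise sweep puts J at bearing -17°, so J = P + 12.2·(cos -17°, sin -17°) = (-29.33, 8.633). A1 meets JR tangentially, so PJ is at right angles to JR, so JR runs along (−sin -17°, cos -17°); with |JR| = 34.3, R = (-19.30, 41.43). Then |SR| = |R − S| = 46.77.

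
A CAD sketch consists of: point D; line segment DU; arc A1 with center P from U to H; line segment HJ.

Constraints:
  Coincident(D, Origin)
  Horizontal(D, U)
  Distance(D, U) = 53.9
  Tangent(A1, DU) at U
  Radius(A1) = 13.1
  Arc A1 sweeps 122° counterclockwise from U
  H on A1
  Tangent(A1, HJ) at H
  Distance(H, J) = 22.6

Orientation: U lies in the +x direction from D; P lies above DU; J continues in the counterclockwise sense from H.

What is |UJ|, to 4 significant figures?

39.22

On A1, U sits at bearing -90° from P; a 122° counterclockwise sweep puts H at bearing 32°, so H = P + 13.1·(cos 32°, sin 32°) = (65.01, 20.04). A1 meets HJ tangentially, so PH is at right angles to HJ, so HJ runs along (−sin 32°, cos 32°); with |HJ| = 22.6, J = (53.03, 39.21). Then |UJ| = |J − U| = 39.22.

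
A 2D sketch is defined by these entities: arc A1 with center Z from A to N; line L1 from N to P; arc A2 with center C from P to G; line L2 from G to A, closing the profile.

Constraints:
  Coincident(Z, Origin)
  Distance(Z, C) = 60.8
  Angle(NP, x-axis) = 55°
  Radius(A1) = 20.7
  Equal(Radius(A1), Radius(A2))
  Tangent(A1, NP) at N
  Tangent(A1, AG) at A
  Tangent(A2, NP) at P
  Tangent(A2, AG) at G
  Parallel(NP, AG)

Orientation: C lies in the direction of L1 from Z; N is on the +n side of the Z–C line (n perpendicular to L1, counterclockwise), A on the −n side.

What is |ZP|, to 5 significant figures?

64.227

Tangency of A1 to both parallel lines with radius 20.7 puts N and A at Z ± 20.7·n: N = (-16.956, 11.873), A = (16.956, -11.873). Equal radii place P and G the same way about C: P = C + 20.7·n = (17.917, 61.677), G = C − 20.7·n = (51.830, 37.931). Then |ZP| = |P − Z| = 64.227.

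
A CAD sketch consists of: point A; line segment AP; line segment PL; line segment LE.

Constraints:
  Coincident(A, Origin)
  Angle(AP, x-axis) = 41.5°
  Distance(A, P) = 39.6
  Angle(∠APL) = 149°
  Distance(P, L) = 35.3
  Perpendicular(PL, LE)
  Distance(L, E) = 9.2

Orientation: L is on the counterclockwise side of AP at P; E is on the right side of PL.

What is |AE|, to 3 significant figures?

75.3

A is at the origin; AP runs at 41.5° with length 39.6, so P = 39.6·(cos 41.5°, sin 41.5°) = (29.7, 26.2). ∠APL = 149.0°, so PL runs at 41.5° + (180° − 149.0°) = 72.5° from the x-axis; with |PL| = 35.3, L = P + 35.3·(cos 72.5°, sin 72.5°) = (40.3, 59.9). PL ⟂ LE; with |LE| = 9.2 on the right of PL, E = L + 9.2·(0.954, -0.301) = (49.0, 57.1). Then |AE| = |E − A| = 75.3.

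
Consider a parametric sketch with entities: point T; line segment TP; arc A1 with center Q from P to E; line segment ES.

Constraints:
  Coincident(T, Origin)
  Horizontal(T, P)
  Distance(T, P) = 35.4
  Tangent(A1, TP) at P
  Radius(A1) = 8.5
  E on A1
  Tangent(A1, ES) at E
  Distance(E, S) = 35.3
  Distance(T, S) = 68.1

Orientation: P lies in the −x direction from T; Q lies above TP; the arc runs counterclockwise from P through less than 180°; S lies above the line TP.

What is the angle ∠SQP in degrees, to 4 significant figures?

144.5°

T is at the origin; TP is horizontal with |TP| = 35.4 and P on the −x side, so P = (-35.40, 0.000). Since A1 is tangent to TP there, QP ⟂ TP, so Q = P + (0, 8.5) = (-35.40, 8.500). Since QE ⟂ ES (tangency), |QS| = √(8.5² + 35.3²) = 36.31 regardless of where E sits on A1. So S lies on both circle(T, 68.1) and circle(Q, 36.31); the above-TP intersection is S = (-56.46, 38.08). E is the foot of the tangent from S: E = (-29.82, 14.91).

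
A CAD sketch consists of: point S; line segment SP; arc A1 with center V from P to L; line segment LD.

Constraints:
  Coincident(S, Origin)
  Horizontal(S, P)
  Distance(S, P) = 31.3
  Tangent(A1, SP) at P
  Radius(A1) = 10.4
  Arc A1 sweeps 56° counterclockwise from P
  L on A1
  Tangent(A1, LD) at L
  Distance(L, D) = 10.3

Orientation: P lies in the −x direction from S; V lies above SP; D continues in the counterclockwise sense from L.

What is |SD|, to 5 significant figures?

21.412

On A1, P sits at bearing -90° from V; a 56° counterclockwise sweep puts L at bearing -34°, so L = V + 10.4·(cos -34°, sin -34°) = (-22.678, 4.5844). A1 meets LD tangentially, so VL is at right angles to LD, so LD runs along (−sin -34°, cos -34°); with |LD| = 10.3, D = (-16.918, 13.123). Then |SD| = |D − S| = 21.412.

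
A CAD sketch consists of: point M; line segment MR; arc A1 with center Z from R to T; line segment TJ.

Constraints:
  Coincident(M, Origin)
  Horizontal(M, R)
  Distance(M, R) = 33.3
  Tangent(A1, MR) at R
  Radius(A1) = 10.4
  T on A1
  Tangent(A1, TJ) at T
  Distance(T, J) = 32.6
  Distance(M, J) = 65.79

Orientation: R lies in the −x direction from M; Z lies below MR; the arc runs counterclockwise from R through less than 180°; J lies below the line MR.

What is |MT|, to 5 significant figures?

43.672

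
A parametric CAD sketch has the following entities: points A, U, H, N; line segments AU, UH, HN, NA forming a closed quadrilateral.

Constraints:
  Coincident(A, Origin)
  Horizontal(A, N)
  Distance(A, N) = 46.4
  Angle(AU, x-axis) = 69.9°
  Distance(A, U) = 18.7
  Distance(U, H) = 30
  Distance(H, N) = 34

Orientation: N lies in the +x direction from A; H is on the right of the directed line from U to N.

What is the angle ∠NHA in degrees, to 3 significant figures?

122°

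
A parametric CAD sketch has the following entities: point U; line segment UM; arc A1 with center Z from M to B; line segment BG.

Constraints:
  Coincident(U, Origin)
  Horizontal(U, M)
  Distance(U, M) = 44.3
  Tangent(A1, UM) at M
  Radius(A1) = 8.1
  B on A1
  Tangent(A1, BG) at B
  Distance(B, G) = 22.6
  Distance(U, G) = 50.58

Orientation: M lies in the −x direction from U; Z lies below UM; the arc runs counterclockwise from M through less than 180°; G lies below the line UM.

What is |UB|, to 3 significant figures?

52.7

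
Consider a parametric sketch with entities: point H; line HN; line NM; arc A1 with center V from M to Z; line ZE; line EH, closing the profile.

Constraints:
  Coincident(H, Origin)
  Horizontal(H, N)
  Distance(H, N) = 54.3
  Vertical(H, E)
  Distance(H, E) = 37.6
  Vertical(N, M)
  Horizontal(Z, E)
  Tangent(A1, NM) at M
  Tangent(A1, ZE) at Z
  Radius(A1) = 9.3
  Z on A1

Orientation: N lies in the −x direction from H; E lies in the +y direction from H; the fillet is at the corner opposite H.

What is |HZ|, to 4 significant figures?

58.64

H is at the origin; H and N share the same y with |HN| = 54.3 and N on the −x side, so N = (-54.30, 0.000). HE is vertical with |HE| = 37.6 and E on the +y side, so E = (0.000, 37.60). The virtual corner opposite H is at (-54.30, 37.60). The tangent condition forces VM to be normal to NM and the tangent condition forces VZ to be normal to ZE, with radius 9.3, so the center V sits 9.3 in from both sides at V = (-45.00, 28.30). That places the tangent points at M = (-54.30, 28.30) on NM and Z = (-45.00, 37.60) on ZE. Then |HZ| = |Z − H| = 58.64.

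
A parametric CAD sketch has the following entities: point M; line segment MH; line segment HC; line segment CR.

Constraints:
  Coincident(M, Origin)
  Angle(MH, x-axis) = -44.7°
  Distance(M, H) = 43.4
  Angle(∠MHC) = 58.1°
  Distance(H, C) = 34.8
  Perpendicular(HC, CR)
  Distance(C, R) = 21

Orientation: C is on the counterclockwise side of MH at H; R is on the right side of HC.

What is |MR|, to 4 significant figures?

59.05

M is at the origin; MH runs at -44.7° with length 43.4, so H = 43.4·(cos -44.7°, sin -44.7°) = (30.85, -30.53). ∠MHC = 58.1°, so HC runs at -44.7° + (180° − 58.1°) = 77.20° from the x-axis; with |HC| = 34.8, C = H + 34.8·(cos 77.20°, sin 77.20°) = (38.56, 3.408). HC ⟂ CR; with |CR| = 21.0 on the right of HC, R = C + 21.0·(0.9751, -0.2215) = (59.04, -1.245). Then |MR| = |R − M| = 59.05.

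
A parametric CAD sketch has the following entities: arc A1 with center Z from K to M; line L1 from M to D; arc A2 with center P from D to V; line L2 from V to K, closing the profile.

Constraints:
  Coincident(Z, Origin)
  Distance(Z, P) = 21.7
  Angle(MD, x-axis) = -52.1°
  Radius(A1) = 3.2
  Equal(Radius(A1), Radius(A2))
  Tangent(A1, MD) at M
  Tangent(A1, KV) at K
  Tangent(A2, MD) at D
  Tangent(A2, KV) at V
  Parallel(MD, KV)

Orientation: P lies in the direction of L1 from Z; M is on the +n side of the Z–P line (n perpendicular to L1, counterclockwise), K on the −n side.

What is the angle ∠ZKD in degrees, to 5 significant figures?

73.568°

Tangency of A1 to both parallel lines with radius 3.2 puts M and K at Z ± 3.2·n: M = (2.5251, 1.9657), K = (-2.5251, -1.9657). Equal radii place D and V the same way about P: D = P + 3.2·n = (15.855, -15.157), V = P − 3.2·n = (10.805, -19.089). Then cos ∠ZKD = KZ·KD / (|KZ||KD|), giving 73.568°.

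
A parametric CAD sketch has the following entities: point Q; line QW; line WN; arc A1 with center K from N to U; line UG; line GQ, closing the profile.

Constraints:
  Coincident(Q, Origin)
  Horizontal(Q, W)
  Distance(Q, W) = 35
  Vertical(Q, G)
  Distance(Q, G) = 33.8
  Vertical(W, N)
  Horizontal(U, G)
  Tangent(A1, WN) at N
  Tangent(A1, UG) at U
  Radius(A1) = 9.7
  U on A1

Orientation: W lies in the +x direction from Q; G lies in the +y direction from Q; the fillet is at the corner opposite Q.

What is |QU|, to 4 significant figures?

42.22

Q is at the origin; QW is horizontal with |QW| = 35.0 and W on the +x side, so W = (35.00, 0.000). QG is vertical with |QG| = 33.8 and G on the +y side, so G = (0.000, 33.80). The virtual corner opposite Q is at (35.00, 33.80). A1 meets WN tangentially, so KN is at right angles to WN and the tangent condition forces KU to be normal to UG, with radius 9.7, so the center K sits 9.7 in from both sides at K = (25.30, 24.10). That places the tangent points at N = (35.00, 24.10) on WN and U = (25.30, 33.80) on UG. Then |QU| = |U − Q| = 42.22.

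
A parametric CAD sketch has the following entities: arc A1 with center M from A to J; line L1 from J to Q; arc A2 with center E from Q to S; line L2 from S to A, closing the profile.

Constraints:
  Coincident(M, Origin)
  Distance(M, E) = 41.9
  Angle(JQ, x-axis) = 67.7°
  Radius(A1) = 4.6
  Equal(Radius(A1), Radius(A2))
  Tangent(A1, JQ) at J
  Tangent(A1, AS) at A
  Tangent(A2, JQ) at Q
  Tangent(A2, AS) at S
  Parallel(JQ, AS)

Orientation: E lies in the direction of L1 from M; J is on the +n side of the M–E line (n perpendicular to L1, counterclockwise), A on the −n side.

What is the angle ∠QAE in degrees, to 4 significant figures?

6.119°

Tangency of A1 to both parallel lines with radius 4.6 puts J and A at M ± 4.6·n: J = (-4.256, 1.745), A = (4.256, -1.745). Equal radii place Q and S the same way about E: Q = E + 4.6·n = (11.64, 40.51), S = E − 4.6·n = (20.16, 37.02). Then cos ∠QAE = AQ·AE / (|AQ||AE|), giving 6.119°.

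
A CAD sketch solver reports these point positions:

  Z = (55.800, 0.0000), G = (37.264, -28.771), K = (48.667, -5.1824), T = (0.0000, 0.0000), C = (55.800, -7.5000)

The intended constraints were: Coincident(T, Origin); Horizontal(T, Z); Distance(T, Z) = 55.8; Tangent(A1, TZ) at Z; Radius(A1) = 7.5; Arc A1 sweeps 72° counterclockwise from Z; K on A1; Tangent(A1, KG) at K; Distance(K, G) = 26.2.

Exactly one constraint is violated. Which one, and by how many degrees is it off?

Tangent(A1, KG) at K — off by 7.80°.

T = (0.00, 0.00) ✓; T.y = 0.00, Z.y = 0.00 ✓; |TZ| = 55.80 ✓; ∠(CZ, ZT) = 90.00° ✓; |CZ| = 7.500 ✓; bearing(C→K) − bearing(C→Z) = 72.00° ✓; |CK| = 7.500 ✓; ∠(CK, KG) = 97.80° ✗; |KG| = 26.20 ✓.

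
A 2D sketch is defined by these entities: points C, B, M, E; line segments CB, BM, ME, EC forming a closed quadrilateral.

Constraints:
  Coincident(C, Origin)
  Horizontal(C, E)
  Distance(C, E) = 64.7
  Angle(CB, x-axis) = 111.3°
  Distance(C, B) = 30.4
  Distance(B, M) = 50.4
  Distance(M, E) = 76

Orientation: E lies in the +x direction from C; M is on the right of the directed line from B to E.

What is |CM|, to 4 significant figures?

23.41

Checks: |BM| = 50.40 ✓; |ME| = 76.00 ✓.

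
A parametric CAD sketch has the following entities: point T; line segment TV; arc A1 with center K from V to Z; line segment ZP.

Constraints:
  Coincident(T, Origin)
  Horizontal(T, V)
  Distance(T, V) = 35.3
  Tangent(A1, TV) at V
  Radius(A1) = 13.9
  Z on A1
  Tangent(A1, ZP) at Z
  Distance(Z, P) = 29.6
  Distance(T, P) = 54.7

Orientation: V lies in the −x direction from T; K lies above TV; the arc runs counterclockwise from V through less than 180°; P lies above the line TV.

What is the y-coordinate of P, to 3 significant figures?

46.1

Checks: |KZ| = 13.90 ✓; ∠(KZ, ZP) = 90.00° ✓; |ZP| = 29.60 ✓; |TP| = 54.70 ✓.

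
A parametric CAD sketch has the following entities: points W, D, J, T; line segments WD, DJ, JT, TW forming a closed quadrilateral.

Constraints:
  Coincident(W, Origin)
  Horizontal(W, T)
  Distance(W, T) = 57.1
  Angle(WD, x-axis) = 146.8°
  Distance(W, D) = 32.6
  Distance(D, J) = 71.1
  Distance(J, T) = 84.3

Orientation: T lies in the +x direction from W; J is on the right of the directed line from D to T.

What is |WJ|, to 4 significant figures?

52.06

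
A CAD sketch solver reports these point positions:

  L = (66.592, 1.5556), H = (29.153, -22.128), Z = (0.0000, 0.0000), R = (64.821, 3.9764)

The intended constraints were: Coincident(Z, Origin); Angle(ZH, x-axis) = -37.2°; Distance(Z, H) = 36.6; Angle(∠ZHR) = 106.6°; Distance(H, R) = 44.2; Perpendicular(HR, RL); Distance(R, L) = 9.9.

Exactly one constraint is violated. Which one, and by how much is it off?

Distance(R, L) = 9.9 — off by 6.90.

Z = (0.00, 0.00) ✓; ZH at -37.20° ✓; |ZH| = 36.60 ✓; ∠ZHR = 106.6° ✓; |HR| = 44.20 ✓; ∠(HR, RL) = 90.01° ✓; |RL| = 2.999 ✗.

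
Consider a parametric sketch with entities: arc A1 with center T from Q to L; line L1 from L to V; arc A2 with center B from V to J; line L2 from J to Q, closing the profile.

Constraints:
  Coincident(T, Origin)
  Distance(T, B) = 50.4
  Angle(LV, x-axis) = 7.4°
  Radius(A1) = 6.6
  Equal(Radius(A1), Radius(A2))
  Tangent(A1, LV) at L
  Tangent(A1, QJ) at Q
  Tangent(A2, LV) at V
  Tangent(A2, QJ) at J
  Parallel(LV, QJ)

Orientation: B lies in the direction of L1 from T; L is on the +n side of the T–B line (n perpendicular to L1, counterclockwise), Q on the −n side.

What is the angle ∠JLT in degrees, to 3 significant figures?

75.3°

Tangency of A1 to both parallel lines with radius 6.6 puts L and Q at T ± 6.6·n: L = (-0.850, 6.55), Q = (0.850, -6.55). Equal radii place V and J the same way about B: V = B + 6.6·n = (49.1, 13.0), J = B − 6.6·n = (50.8, -0.0537). Then cos ∠JLT = LJ·LT / (|LJ||LT|), giving 75.3°.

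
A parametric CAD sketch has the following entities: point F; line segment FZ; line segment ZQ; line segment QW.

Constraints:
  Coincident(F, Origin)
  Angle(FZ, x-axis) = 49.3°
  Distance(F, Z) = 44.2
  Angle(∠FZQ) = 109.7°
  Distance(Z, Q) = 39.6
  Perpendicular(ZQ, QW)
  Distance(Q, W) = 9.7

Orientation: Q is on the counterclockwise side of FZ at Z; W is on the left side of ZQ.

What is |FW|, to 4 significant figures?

63.16

F is at the origin; FZ runs at 49.3° with length 44.2, so Z = 44.2·(cos 49.3°, sin 49.3°) = (28.82, 33.51). ∠FZQ = 109.7°, so ZQ runs at 49.3° + (180° − 109.7°) = 119.6° from the x-axis; with |ZQ| = 39.6, Q = Z + 39.6·(cos 119.6°, sin 119.6°) = (9.263, 67.94). ZQ is perpendicular to QW; with |QW| = 9.7 on the left of ZQ, W = Q + 9.7·(-0.8695, -0.4939) = (0.8286, 63.15). Then |FW| = |W − F| = 63.16.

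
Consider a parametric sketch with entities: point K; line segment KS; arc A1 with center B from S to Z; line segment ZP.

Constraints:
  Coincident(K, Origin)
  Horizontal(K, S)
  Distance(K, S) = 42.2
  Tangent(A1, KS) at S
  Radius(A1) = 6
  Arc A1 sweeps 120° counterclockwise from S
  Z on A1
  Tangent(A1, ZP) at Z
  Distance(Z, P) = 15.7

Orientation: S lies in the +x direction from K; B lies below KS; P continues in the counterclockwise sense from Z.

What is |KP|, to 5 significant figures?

50.224

K is at the origin; KS is horizontal with |KS| = 42.2 and S on the +x side, so S = (42.200, 0.0000). Tangency of A1 to KS means the radius BS is perpendicular to KS, so B = S + (0, -6) = (42.200, -6.0000). On A1, S sits at bearing 90° from B; a 120° counterclockwise sweep puts Z at bearing 210°, so Z = B + 6.0·(cos 210°, sin 210°) = (37.004, -9.0000). Tangency of A1 to ZP means the radius BZ is perpendicular to ZP, so ZP runs along (−sin 210°, cos 210°); with |ZP| = 15.7, P = (44.854, -22.597). Then |KP| = |P − K| = 50.224.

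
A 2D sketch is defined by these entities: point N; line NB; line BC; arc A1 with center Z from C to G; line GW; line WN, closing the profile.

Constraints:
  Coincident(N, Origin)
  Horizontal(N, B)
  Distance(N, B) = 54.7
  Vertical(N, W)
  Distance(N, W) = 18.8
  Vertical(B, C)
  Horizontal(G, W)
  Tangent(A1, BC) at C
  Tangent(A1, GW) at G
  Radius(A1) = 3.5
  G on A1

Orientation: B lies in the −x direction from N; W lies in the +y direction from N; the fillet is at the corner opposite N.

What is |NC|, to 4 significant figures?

56.80

The virtual corner opposite N is at (-54.70, 18.80). Since A1 is tangent to BC there, ZC ⟂ BC and since A1 is tangent to GW there, ZG ⟂ GW, with radius 3.5, so the center Z sits 3.5 in from both sides at Z = (-51.20, 15.30). That places the tangent points at C = (-54.70, 15.30) on BC and G = (-51.20, 18.80) on GW. Then |NC| = |C − N| = 56.80.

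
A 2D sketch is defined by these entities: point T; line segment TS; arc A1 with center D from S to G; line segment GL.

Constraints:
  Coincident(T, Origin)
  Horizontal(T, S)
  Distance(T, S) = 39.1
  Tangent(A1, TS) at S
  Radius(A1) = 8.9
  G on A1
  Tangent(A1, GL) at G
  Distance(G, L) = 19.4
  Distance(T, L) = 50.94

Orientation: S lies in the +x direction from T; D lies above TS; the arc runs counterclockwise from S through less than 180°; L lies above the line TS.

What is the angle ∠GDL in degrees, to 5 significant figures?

65.356°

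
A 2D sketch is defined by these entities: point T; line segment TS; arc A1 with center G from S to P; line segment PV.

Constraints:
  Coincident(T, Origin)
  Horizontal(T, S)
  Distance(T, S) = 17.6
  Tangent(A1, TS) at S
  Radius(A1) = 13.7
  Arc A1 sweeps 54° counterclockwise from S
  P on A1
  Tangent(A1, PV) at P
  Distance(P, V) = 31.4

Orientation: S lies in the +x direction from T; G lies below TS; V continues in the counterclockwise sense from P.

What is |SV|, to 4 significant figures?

42.86

T is at the origin; TS is horizontal with |TS| = 17.6 and S on the +x side, so S = (17.60, 0.000). Tangency of A1 to TS means the radius GS is perpendicular to TS, so G = S + (0, -13.7) = (17.60, -13.70). On A1, S sits at bearing 90° from G; a 54° counterclockwise sweep puts P at bearing 144°, so P = G + 13.7·(cos 144°, sin 144°) = (6.516, -5.647). The tangent condition forces GP to be normal to PV, so PV runs along (−sin 144°, cos 144°); with |PV| = 31.4, V = (-11.94, -31.05). Then |SV| = |V − S| = 42.86.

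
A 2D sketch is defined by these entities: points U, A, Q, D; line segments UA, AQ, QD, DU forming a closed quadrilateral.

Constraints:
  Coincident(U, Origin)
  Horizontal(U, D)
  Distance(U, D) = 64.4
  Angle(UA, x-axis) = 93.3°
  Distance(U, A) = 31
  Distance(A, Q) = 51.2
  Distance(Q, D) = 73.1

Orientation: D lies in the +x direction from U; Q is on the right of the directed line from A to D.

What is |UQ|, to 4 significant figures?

20.93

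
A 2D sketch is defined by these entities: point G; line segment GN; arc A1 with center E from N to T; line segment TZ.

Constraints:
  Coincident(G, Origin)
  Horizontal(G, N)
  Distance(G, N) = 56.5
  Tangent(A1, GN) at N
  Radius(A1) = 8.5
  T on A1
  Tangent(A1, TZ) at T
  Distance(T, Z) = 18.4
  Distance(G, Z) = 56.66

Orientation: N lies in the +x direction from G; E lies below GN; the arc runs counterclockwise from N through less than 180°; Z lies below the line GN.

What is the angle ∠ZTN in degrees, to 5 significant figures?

132.67°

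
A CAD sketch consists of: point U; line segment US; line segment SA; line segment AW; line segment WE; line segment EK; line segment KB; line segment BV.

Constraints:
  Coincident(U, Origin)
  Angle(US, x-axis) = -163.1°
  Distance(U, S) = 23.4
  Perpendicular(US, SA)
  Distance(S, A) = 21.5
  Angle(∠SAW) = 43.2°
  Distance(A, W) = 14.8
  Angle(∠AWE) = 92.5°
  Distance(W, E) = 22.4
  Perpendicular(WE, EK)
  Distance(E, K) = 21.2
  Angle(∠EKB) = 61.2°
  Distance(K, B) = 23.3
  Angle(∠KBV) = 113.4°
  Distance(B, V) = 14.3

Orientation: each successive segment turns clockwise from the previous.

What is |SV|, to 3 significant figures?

12.1

U is at the origin; US runs at -163.1° with length 23.4, so S = (-22.4, -6.80). The perpendicularity gives SA at right angles to US, so SA runs at 107°; with |SA| = 21.5, A = (-28.6, 13.8). ∠SAW = 43.2° gives AW at -29.9° from the x-axis; with |AW| = 14.8, W = (-15.8, 6.39). ∠AWE = 92.5° gives WE at -117° from the x-axis; with |WE| = 22.4, E = (-26.1, -13.5). WE ⟂ EK, so EK runs at 153°; with |EK| = 21.2, K = (-44.9, -3.74). ∠EKB = 61.2° gives KB at 33.8° from the x-axis; with |KB| = 23.3, B = (-25.6, 9.22). ∠KBV = 113.4° gives BV at -32.8° from the x-axis; with |BV| = 14.3, V = (-13.6, 1.48). Then |SV| = |V − S| = 12.1.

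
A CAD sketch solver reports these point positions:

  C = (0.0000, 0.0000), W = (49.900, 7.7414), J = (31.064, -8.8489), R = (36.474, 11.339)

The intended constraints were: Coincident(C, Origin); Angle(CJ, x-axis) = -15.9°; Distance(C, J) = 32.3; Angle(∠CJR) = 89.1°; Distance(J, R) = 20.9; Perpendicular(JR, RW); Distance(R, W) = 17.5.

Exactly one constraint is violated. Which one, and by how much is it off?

Distance(R, W) = 17.5 — off by 3.60.

C = (0.00, 0.00) ✓; CJ at -15.90° ✓; |CJ| = 32.30 ✓; ∠CJR = 89.10° ✓; |JR| = 20.90 ✓; ∠(JR, RW) = 90.00° ✓; |RW| = 13.90 ✗.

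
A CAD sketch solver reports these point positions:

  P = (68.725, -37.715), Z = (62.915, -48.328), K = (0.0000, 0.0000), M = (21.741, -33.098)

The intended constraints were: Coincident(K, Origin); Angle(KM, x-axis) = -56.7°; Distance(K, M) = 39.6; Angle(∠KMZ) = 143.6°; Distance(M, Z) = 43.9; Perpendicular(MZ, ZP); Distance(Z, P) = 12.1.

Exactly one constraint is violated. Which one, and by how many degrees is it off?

Perpendicular(MZ, ZP) — off by 8.40°.

K = (0.00, 0.00) ✓; KM at -56.70° ✓; |KM| = 39.60 ✓; ∠KMZ = 143.6° ✓; |MZ| = 43.90 ✓; ∠(MZ, ZP) = 81.60° ✗; |ZP| = 12.10 ✓.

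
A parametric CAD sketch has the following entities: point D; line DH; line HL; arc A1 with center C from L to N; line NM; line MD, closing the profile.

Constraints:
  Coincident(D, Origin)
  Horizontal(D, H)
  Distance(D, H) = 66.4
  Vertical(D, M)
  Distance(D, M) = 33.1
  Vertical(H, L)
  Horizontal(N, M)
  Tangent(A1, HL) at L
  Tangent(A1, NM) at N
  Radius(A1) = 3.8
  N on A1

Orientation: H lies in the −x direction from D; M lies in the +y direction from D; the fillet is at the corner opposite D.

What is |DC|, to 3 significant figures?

69.1

D and M share the same x with |DM| = 33.1 and M on the +y side, so M = (0.00, 33.1). The virtual corner opposite D is at (-66.4, 33.1). Tangency of A1 to HL means the radius CL is perpendicular to HL and the tangent condition forces CN to be normal to NM, with radius 3.8, so the center C sits 3.8 in from both sides at C = (-62.6, 29.3). Then |DC| = |C − D| = 69.1.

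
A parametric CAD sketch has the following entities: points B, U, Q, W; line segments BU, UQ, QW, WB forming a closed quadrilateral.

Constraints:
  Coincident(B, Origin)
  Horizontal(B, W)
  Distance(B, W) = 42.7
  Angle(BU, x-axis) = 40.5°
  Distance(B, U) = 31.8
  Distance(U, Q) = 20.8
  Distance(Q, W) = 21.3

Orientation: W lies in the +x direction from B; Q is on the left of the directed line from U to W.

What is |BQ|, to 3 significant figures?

49.7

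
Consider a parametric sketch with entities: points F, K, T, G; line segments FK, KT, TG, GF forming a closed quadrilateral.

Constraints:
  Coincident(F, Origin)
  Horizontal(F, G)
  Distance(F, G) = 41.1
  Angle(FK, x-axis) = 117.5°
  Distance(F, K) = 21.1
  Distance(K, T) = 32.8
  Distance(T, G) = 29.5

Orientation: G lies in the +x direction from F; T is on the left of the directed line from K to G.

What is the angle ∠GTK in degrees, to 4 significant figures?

120.7°

Checks: |KT| = 32.80 ✓; |TG| = 29.50 ✓.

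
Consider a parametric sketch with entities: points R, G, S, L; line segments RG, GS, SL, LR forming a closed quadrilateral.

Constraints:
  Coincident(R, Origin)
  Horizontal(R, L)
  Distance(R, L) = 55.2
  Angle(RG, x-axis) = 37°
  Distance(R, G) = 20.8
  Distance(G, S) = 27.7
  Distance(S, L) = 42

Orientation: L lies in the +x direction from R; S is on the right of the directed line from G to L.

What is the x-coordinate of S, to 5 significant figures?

16.038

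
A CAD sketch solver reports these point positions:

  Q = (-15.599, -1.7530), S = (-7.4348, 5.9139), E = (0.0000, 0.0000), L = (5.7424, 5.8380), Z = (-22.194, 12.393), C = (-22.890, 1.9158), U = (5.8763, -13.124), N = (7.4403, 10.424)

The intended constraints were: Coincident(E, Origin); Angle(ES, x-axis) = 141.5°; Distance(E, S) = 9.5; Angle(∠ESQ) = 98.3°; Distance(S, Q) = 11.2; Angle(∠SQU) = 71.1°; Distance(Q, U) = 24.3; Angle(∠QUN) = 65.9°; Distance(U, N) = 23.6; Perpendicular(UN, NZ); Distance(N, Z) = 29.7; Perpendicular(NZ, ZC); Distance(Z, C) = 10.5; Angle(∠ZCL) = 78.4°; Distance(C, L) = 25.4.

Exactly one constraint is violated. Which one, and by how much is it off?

Distance(C, L) = 25.4 — off by 3.50.

E = (0.00, 0.00) ✓; ES at 141.5° ✓; |ES| = 9.500 ✓; ∠ESQ = 98.30° ✓; |SQ| = 11.20 ✓; ∠SQU = 71.10° ✓; |QU| = 24.30 ✓; ∠QUN = 65.90° ✓; |UN| = 23.60 ✓; ∠(UN, NZ) = 90.00° ✓; |NZ| = 29.70 ✓; ∠(NZ, ZC) = 90.00° ✓; |ZC| = 10.50 ✓; ∠ZCL = 78.40° ✓; |CL| = 28.90 ✗.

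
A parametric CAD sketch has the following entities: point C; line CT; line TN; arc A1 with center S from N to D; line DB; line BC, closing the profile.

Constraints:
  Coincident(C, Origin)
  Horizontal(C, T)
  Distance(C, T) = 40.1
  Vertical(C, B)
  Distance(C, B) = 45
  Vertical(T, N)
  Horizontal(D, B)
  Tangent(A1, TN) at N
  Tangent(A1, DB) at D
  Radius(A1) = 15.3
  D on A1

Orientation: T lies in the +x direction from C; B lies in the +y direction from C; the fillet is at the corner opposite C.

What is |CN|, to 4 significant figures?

49.90

The virtual corner opposite C is at (40.10, 45.00). Tangency of A1 to TN means the radius SN is perpendicular to TN and the tangent condition forces SD to be normal to DB, with radius 15.3, so the center S sits 15.3 in from both sides at S = (24.80, 29.70). That places the tangent points at N = (40.10, 29.70) on TN and D = (24.80, 45.00) on DB. Then |CN| = |N − C| = 49.90.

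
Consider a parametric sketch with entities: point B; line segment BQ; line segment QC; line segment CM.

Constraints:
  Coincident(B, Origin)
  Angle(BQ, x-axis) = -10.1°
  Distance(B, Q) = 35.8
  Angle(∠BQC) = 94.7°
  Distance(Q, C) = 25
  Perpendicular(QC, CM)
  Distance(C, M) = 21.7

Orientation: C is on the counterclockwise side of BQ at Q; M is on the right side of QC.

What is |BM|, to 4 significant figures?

63.82

B is at the origin; BQ runs at -10.1° with length 35.8, so Q = 35.8·(cos -10.1°, sin -10.1°) = (35.25, -6.278). ∠BQC = 94.7°, so QC runs at -10.1° + (180° − 94.7°) = 75.20° from the x-axis; with |QC| = 25.0, C = Q + 25.0·(cos 75.20°, sin 75.20°) = (41.63, 17.89). QC is perpendicular to CM; with |CM| = 21.7 on the right of QC, M = C + 21.7·(0.9668, -0.2554) = (62.61, 12.35). Then |BM| = |M − B| = 63.82.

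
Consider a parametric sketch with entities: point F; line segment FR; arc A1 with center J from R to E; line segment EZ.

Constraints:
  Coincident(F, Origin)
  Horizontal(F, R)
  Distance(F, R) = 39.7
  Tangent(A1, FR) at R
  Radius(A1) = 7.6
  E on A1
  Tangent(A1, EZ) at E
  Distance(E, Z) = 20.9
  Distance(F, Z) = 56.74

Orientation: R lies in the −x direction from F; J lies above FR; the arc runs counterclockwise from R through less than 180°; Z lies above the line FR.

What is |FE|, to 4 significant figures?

36.88

Checks: |JE| = 7.600 ✓; ∠(JE, EZ) = 90.00° ✓; |EZ| = 20.90 ✓; |FZ| = 56.74 ✓.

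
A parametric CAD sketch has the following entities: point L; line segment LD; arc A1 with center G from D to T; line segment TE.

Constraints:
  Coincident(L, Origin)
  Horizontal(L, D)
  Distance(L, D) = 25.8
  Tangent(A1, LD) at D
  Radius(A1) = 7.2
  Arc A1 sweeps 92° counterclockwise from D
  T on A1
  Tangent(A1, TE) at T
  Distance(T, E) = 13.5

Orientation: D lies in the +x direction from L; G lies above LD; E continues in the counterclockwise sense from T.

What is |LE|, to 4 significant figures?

38.68

On A1, D sits at bearing -90° from G; a 92° counterclockwise sweep puts T at bearing 2°, so T = G + 7.2·(cos 2°, sin 2°) = (33.00, 7.451). The tangent condition forces GT to be normal to TE, so TE runs along (−sin 2°, cos 2°); with |TE| = 13.5, E = (32.52, 20.94). Then |LE| = |E − L| = 38.68.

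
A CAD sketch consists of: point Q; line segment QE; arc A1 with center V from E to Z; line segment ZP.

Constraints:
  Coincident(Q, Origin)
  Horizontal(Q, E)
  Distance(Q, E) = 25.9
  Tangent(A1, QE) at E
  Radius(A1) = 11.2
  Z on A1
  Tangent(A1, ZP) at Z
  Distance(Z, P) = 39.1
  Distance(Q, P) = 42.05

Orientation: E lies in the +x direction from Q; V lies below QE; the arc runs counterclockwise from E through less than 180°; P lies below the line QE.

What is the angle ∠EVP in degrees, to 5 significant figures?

139.32°

Checks: |VZ| = 11.20 ✓; ∠(VZ, ZP) = 90.00° ✓; |ZP| = 39.10 ✓; |QP| = 42.05 ✓.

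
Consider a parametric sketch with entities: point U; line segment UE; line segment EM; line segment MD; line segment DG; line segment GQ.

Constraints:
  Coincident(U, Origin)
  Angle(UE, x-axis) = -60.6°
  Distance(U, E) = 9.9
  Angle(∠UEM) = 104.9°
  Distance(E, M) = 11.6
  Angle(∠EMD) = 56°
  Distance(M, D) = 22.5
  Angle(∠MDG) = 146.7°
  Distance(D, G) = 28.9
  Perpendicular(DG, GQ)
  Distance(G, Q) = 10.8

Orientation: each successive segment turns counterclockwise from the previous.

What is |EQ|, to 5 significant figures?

37.492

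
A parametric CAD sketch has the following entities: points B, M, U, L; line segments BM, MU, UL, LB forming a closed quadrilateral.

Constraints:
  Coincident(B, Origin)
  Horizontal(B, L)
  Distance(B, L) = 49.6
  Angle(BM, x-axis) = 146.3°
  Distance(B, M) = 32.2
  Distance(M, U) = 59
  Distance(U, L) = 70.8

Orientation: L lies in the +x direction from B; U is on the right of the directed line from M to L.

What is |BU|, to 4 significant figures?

39.83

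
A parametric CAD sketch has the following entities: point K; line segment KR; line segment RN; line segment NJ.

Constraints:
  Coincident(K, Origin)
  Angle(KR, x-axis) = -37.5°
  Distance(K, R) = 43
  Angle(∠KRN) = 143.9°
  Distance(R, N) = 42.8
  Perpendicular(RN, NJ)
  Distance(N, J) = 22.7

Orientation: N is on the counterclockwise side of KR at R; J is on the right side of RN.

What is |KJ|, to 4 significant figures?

91.22

K is at the origin; KR runs at -37.5° with length 43.0, so R = 43.0·(cos -37.5°, sin -37.5°) = (34.11, -26.18). ∠KRN = 143.9°, so RN runs at -37.5° + (180° − 143.9°) = -1.400° from the x-axis; with |RN| = 42.8, N = R + 42.8·(cos -1.400°, sin -1.400°) = (76.90, -27.22). RN ⟂ NJ; with |NJ| = 22.7 on the right of RN, J = N + 22.7·(-0.02443, -0.9997) = (76.35, -49.92). Then |KJ| = |J − K| = 91.22.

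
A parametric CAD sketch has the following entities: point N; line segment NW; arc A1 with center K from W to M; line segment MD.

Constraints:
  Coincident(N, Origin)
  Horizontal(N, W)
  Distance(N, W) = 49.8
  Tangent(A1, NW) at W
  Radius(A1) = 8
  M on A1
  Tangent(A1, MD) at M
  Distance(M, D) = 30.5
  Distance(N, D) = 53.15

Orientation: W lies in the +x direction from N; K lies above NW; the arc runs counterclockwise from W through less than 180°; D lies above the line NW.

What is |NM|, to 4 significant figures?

57.64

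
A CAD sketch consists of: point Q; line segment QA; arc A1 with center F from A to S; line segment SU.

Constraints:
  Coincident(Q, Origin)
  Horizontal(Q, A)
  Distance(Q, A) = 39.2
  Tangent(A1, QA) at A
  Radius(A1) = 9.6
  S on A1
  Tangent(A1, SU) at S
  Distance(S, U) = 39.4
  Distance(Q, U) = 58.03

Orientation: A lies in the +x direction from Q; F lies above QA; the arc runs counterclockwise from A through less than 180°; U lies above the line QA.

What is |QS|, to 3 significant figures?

49.8

Checks: |FS| = 9.600 ✓; ∠(FS, SU) = 90.00° ✓; |SU| = 39.40 ✓; |QU| = 58.03 ✓.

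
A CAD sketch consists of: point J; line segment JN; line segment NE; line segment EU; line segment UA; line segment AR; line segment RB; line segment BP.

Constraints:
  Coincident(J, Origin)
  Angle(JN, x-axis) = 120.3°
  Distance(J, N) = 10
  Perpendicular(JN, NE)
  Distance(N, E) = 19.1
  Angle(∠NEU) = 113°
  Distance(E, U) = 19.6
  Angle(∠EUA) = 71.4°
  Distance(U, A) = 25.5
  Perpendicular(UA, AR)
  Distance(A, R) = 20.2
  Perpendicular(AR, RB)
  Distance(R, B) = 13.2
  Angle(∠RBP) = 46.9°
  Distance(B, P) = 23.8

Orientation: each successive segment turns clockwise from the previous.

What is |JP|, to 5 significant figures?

7.6677

AR is perpendicular to RB, so RB runs at 34.700°; with |RB| = 13.2, B = (5.5486, 16.162). ∠RBP = 46.9° gives BP at -98.400° from the x-axis; with |BP| = 23.8, P = (2.0718, -7.3825). Then |JP| = |P − J| = 7.6677.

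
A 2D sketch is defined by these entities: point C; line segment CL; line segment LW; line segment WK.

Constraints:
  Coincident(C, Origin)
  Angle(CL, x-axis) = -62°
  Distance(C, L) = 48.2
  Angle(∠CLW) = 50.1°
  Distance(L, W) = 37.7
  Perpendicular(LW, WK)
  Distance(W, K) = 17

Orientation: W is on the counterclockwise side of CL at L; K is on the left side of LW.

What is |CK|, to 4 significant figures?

21.10

C is at the origin; CL runs at -62.0° with length 48.2, so L = 48.2·(cos -62.0°, sin -62.0°) = (22.63, -42.56). ∠CLW = 50.1°, so LW runs at -62.0° + (180° − 50.1°) = 67.90° from the x-axis; with |LW| = 37.7, W = L + 37.7·(cos 67.90°, sin 67.90°) = (36.81, -7.628). The perpendicularity gives WK at right angles to LW; with |WK| = 17.0 on the left of LW, K = W + 17.0·(-0.9265, 0.3762) = (21.06, -1.232). Then |CK| = |K − C| = 21.10.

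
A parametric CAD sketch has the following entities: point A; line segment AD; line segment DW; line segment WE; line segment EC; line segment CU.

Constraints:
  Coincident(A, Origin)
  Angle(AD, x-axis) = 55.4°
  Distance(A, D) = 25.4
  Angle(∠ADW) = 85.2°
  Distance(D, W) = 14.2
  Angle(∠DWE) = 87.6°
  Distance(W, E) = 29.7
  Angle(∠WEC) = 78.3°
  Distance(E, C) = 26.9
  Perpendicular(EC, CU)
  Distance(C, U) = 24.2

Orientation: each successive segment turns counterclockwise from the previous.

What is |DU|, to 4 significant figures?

7.246

A is at the origin; AD runs at 55.4° with length 25.4, so D = (14.42, 20.91). ∠ADW = 85.2° gives DW at 150.2° from the x-axis; with |DW| = 14.2, W = (2.101, 27.96). ∠DWE = 87.6° gives WE at -117.4° from the x-axis; with |WE| = 29.7, E = (-11.57, 1.597). ∠WEC = 78.3° gives EC at -15.70° from the x-axis; with |EC| = 26.9, C = (14.33, -5.683). The perpendicularity gives CU at right angles to EC, so CU runs at 74.30°; with |CU| = 24.2, U = (20.88, 17.61). Then |DU| = |U − D| = 7.246.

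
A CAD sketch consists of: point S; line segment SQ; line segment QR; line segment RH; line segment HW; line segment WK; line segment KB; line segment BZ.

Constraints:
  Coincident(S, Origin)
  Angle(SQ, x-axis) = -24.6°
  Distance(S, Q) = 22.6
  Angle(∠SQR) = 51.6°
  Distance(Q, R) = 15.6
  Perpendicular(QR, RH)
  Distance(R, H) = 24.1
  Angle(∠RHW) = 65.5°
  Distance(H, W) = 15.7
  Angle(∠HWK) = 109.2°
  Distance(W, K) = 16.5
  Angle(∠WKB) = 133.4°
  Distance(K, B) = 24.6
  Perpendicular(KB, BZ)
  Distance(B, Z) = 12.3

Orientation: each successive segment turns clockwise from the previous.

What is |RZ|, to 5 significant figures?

14.835

S is at the origin; SQ runs at -24.6° with length 22.6, so Q = (20.549, -9.4079). ∠SQR = 51.6° gives QR at -153.00° from the x-axis; with |QR| = 15.6, R = (6.6490, -16.490). QR is perpendicular to RH, so RH runs at 117.00°; with |RH| = 24.1, H = (-4.2921, 4.9831). ∠RHW = 65.5° gives HW at 2.5000° from the x-axis; with |HW| = 15.7, W = (11.393, 5.6679). ∠HWK = 109.2° gives WK at -68.300° from the x-axis; with |WK| = 16.5, K = (17.494, -9.6628). ∠WKB = 133.4° gives KB at -114.90° from the x-axis; with |KB| = 24.6, B = (7.1363, -31.976). KB ⟂ BZ, so BZ runs at 155.10°; with |BZ| = 12.3, Z = (-4.0204, -26.797). Then |RZ| = |Z − R| = 14.835.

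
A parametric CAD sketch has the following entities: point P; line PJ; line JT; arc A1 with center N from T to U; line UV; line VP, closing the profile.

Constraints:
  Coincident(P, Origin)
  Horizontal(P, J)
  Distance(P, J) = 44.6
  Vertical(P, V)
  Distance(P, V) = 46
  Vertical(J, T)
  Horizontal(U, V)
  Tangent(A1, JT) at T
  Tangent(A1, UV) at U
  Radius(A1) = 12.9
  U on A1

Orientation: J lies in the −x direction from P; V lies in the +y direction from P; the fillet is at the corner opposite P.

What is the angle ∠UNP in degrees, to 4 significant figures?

136.2°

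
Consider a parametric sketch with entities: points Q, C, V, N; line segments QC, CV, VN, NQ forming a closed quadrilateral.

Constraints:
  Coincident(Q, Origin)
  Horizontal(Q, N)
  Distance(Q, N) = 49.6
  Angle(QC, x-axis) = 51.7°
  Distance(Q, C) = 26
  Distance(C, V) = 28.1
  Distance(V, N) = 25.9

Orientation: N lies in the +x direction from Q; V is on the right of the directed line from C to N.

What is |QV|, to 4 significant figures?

25.33

Q is at the origin; Q and N share the same y with |QN| = 49.6 and N in +x, so N = (49.6, 0). QC runs at 51.7° with |QC| = 26.0, so C = (16.11, 20.40). V is determined by |CV| = 28.1 and |VN| = 25.9 together: it lies at the intersection of circle(C, 28.1) and circle(N, 25.9). With |CN| = 39.21, the foot of the radical line on CN is 21.12 from C and the perpendicular offset is √(28.1² − 21.12²) = 18.53. Taking the right-of-CN solution: V = (24.51, -6.413).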